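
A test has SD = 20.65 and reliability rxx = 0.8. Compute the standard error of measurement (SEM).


SEM = SD * sqrt(1 - rxx)
SEM = 20.65 * sqrt(1 - 0.8)
SEM = 20.65 * sqrt(0.2) = 20.65 * 0.447214
SEM = 9.235

9.235


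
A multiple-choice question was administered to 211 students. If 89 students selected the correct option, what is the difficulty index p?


Item difficulty p = number correct / total examinees
p = 89 / 211
p = 0.4218

0.4218


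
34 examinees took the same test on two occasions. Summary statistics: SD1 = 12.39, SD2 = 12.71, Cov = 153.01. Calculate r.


r = cov(X,Y) / (SD_X * SD_Y)
r = 153.01 / (12.39 * 12.71)
r = 153.01 / 157.4769
r = 0.9716

0.9716


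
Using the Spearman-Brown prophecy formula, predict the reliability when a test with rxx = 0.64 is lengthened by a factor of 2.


r_new = (n * rxx) / (1 + (n-1) * rxx)
r_new = (2 * 0.64) / (1 + 1 * 0.64)
r_new = 1.28 / 1.64
r_new = 0.7805

0.7805


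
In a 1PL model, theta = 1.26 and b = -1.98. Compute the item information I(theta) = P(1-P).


P = 1/(1+exp(-(1.26--1.98))) = 0.9623
I = P*(1-P) = 0.9623 * 0.0377
I = 0.0363

0.0363


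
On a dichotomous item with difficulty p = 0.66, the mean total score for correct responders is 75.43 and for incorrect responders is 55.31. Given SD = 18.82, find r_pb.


q = 1 - p = 0.34
rpb = ((M1 - M0) / SD) * sqrt(p * q)
rpb = ((75.43 - 55.31) / 18.82) * sqrt(0.66 * 0.34)
rpb = 0.5064

0.5064


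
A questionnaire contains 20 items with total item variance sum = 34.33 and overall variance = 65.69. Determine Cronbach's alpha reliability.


alpha = (k/(k-1)) * (1 - sum(si^2)/s_total^2)
= (20/19) * (1 - 34.33/65.69)
alpha = 0.5025

0.5025


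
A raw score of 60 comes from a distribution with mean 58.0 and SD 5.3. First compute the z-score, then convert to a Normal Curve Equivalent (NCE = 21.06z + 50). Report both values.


z = (X - mean) / SD = (60 - 58.0) / 5.3
z = 2.0 / 5.3
z = 0.3774
NCE = NCE = 21.06z + 50
Carry z at full precision (z = 2.0 / 5.3) into the conversion:
NCE = 21.06 * (2.0 / 5.3) + 50 = 42.12 / 5.3 + 50
NCE = 7.9472 + 50
NCE = 57.9472

57.9472


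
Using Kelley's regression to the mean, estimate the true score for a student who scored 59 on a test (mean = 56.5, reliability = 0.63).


T_est = rxx * X + (1 - rxx) * mean
T_est = 0.63 * 59 + 0.37 * 56.5
T_est = 37.17 + 20.905
T_est = 58.075

58.075


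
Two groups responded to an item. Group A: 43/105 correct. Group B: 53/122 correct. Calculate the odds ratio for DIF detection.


Odds_A = 43/62 = 0.6935
Odds_B = 53/69 = 0.7681
OR = Odds_A / Odds_B = 0.6935 / 0.7681
Exactly, OR = (43 * 69) / (62 * 53) = 2967 / 3286
OR = 0.9029

0.9029


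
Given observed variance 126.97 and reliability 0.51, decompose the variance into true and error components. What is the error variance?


var_true = rxx * var_obs = 0.51 * 126.97 = 64.7547
var_error = var_obs - var_true
var_error = 126.97 - 64.7547
var_error = 62.2153

62.2153


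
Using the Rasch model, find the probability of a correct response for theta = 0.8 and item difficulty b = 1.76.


theta - b = 0.8 - 1.76 = -0.96
exp(-(theta - b)) = exp(0.96) = 2.6117
P = 1 / (1 + 2.6117)
P = 0.2769

0.2769


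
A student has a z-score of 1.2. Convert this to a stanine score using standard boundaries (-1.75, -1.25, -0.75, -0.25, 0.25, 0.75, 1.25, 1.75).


Stanine boundaries: [-1.75, -1.25, -0.75, -0.25, 0.25, 0.75, 1.25, 1.75]
z = 1.2
Check each boundary:
  z >= -1.75 -> could be stanine 2
  z >= -1.25 -> could be stanine 3
  z >= -0.75 -> could be stanine 4
  z >= -0.25 -> could be stanine 5
  z >= 0.25 -> could be stanine 6
  z >= 0.75 -> could be stanine 7
  z < 1.25
  z < 1.75
Highest qualifying boundary gives stanine = 7

7


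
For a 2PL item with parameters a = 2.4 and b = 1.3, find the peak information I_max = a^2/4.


For 2PL, max info at theta = b = 1.3
I_max = a^2 / 4 = 2.4^2 / 4
= 5.76 / 4
I_max = 1.44

1.44


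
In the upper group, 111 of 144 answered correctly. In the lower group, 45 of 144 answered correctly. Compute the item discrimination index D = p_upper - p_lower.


p_upper = 111/144 = 0.7708
p_lower = 45/144 = 0.3125
D = 0.7708 - 0.3125 = 0.4583

0.4583


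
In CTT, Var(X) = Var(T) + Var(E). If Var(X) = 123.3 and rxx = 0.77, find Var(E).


var_true = rxx * var_obs = 0.77 * 123.3 = 94.941
var_error = var_obs - var_true
var_error = 123.3 - 94.941
var_error = 28.359

28.359


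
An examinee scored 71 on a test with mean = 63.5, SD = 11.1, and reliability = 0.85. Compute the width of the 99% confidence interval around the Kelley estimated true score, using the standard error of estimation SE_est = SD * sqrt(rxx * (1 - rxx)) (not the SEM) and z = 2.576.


True score estimate = 0.85*71 + 0.15*63.5 = 69.875
SE_est = SD * sqrt(rxx * (1 - rxx)) = 11.1 * sqrt(0.85 * 0.15) = 11.1 * sqrt(0.1275) = 3.963493
CI = T_est +/- z * SE_est, so width = 2 * z * SE_est = 2 * 2.576 * 3.963493
Width = 20.4199

20.4199


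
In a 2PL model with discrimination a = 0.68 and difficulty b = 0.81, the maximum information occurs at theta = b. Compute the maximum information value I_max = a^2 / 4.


For 2PL, max info at theta = b = 0.81
I_max = a^2 / 4 = 0.68^2 / 4
= 0.4624 / 4
I_max = 0.1156

0.1156


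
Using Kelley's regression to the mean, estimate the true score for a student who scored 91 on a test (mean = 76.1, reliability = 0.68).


T_est = rxx * X + (1 - rxx) * mean
T_est = 0.68 * 91 + 0.32 * 76.1
T_est = 61.88 + 24.352
T_est = 86.232

86.232


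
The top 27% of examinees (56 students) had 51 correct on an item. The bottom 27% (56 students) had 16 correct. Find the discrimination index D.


p_upper = 51/56 = 0.9107
p_lower = 16/56 = 0.2857
D = 0.9107 - 0.2857 = 0.625

0.625


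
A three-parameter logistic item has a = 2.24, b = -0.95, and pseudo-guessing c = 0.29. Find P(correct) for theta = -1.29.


logit = 2.24*(-1.29 - -0.95) = -0.7616
P* = 1/(1 + exp(--0.7616)) = 0.3183
P = 0.29 + (1 - 0.29) * 0.3183
P = 0.516

0.516


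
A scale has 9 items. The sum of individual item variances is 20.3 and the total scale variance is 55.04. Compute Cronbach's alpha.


alpha = (k/(k-1)) * (1 - sum(si^2)/s_total^2)
= (9/8) * (1 - 20.3/55.04)
alpha = 0.7101

0.7101


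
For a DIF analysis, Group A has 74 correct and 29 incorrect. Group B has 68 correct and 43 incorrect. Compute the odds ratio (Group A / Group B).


Odds_A = 74/29 = 2.5517
Odds_B = 68/43 = 1.5814
OR = Odds_A / Odds_B = 2.5517 / 1.5814
Exactly, OR = (74 * 43) / (29 * 68) = 3182 / 1972
OR = 1.6136

1.6136


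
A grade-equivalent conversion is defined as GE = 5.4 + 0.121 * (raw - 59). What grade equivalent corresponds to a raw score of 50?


raw - median = 50 - 59 = -9
slope * diff = 0.121 * -9 = -1.089
GE = 5.4 + -1.089
GE = 4.311

4.311


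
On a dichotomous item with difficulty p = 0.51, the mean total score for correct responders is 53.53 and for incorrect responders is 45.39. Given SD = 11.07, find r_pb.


q = 1 - p = 0.49
rpb = ((M1 - M0) / SD) * sqrt(p * q)
rpb = ((53.53 - 45.39) / 11.07) * sqrt(0.51 * 0.49)
rpb = 0.3676

0.3676


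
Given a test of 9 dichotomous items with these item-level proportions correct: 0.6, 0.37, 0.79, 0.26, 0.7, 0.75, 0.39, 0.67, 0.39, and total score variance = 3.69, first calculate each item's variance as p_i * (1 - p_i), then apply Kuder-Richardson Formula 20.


For each item, compute p_i * q_i:
  Item 1: 0.6 * 0.4 = 0.24
  Item 2: 0.37 * 0.63 = 0.2331
  Item 3: 0.79 * 0.21 = 0.1659
  Item 4: 0.26 * 0.74 = 0.1924
  Item 5: 0.7 * 0.3 = 0.21
  Item 6: 0.75 * 0.25 = 0.1875
  Item 7: 0.39 * 0.61 = 0.2379
  Item 8: 0.67 * 0.33 = 0.2211
  Item 9: 0.39 * 0.61 = 0.2379
Sum(p_i * q_i) = 0.24 + 0.2331 + 0.1659 + 0.1924 + 0.21 + 0.1875 + 0.2379 + 0.2211 + 0.2379 = 1.9258
KR-20 = (k/(k-1)) * (1 - Sum(p_i*q_i) / Var_total)
= (9/8) * (1 - 1.9258/3.69)
= 1.125 * 0.4781
KR-20 = 0.5379

0.5379


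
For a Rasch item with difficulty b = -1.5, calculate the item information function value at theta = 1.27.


P = 1/(1+exp(-(1.27--1.5))) = 0.941
I = P*(1-P) = 0.941 * 0.059
I = 0.0555

0.0555


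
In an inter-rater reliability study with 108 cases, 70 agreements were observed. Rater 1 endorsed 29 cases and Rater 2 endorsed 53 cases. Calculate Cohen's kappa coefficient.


P_o = 70/108 = 0.648148
P_e = (29*53 + 79*55) / 11664 = 0.504287
kappa = (P_o - P_e) / (1 - P_e)
kappa = (0.648148 - 0.504287) / (1 - 0.504287)
kappa = 0.2902

0.2902


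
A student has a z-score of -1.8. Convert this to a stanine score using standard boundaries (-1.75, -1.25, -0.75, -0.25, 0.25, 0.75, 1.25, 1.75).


Stanine boundaries: [-1.75, -1.25, -0.75, -0.25, 0.25, 0.75, 1.25, 1.75]
z = -1.8
Check each boundary:
  z < -1.75
  z < -1.25
  z < -0.75
  z < -0.25
  z < 0.25
  z < 0.75
  z < 1.25
  z < 1.75
Highest qualifying boundary gives stanine = 1

1


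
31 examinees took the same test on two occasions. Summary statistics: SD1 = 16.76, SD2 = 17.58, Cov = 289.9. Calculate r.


r = cov(X,Y) / (SD_X * SD_Y)
r = 289.9 / (16.76 * 17.58)
r = 289.9 / 294.6408
r = 0.9839

0.9839


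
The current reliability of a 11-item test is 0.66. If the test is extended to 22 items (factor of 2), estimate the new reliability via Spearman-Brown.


r_new = (n * rxx) / (1 + (n-1) * rxx)
r_new = (2 * 0.66) / (1 + 1 * 0.66)
r_new = 1.32 / 1.66
r_new = 0.7952

0.7952


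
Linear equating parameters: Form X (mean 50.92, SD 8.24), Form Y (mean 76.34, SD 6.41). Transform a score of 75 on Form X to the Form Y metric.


slope = SD_Y / SD_X = 6.41 / 8.24 ~ 0.7779
intercept = mean_Y - slope * mean_X = 76.34 - (6.41 / 8.24) * 50.92 ~ 36.7287
Y = slope * X + intercept. To avoid rounding drift from the rounded slope/intercept, evaluate the equivalent form Y = mean_Y + SD_Y * (X - mean_X) / SD_X at full precision:
Y = 76.34 + 6.41 * (75 - 50.92) / 8.24
Y = 76.34 + 6.41 * 24.08 / 8.24
Y = 76.34 + 154.3528 / 8.24
Y = 76.34 + 18.7321
Y = 95.0721

95.0721


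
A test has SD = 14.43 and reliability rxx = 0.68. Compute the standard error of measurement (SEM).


SEM = SD * sqrt(1 - rxx)
SEM = 14.43 * sqrt(1 - 0.68)
SEM = 14.43 * sqrt(0.32) = 14.43 * 0.565685
SEM = 8.1628

8.1628


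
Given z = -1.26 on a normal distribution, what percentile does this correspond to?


CDF(z) = 0.5 * (1 + erf(z/sqrt(2)))
erf(-0.891) = -0.7923
CDF = 0.1038
Percentile rank = 0.1038 * 100 = 10.38

10.38


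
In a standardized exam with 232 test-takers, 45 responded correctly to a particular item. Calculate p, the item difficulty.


Item difficulty p = number correct / total examinees
p = 45 / 232
p = 0.194

0.194


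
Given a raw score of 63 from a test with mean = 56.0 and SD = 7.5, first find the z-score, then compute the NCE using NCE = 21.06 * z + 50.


z = (X - mean) / SD = (63 - 56.0) / 7.5
z = 7.0 / 7.5
z = 0.9333
NCE = NCE = 21.06z + 50
Carry z at full precision (z = 7.0 / 7.5) into the conversion:
NCE = 21.06 * (7.0 / 7.5) + 50 = 147.42 / 7.5 + 50
NCE = 19.656 + 50
NCE = 69.656

69.656


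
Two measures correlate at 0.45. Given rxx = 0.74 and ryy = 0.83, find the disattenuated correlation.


r_corrected = rxy / sqrt(rxx * ryy)
= 0.45 / sqrt(0.74 * 0.83)
= 0.45 / sqrt(0.6142)
= 0.45 / 0.783709
r_corrected = 0.5742

0.5742


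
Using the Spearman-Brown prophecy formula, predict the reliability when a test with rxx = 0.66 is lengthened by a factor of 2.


r_new = (n * rxx) / (1 + (n-1) * rxx)
r_new = (2 * 0.66) / (1 + 1 * 0.66)
r_new = 1.32 / 1.66
r_new = 0.7952

0.7952


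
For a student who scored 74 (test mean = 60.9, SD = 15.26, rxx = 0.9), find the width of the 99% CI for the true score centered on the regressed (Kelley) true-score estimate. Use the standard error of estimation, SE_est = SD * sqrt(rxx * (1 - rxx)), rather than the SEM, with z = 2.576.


True score estimate = 0.9*74 + 0.1*60.9 = 72.69
SE_est = SD * sqrt(rxx * (1 - rxx)) = 15.26 * sqrt(0.9 * 0.1) = 15.26 * sqrt(0.09) = 4.578
CI = T_est +/- z * SE_est, so width = 2 * z * SE_est = 2 * 2.576 * 4.578
Width = 23.5859

23.5859


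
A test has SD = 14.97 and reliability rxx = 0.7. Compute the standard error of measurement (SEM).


SEM = SD * sqrt(1 - rxx)
SEM = 14.97 * sqrt(1 - 0.7)
SEM = 14.97 * sqrt(0.3) = 14.97 * 0.547723
SEM = 8.1994

8.1994


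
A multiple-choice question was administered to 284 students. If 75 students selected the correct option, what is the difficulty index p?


Item difficulty p = number correct / total examinees
p = 75 / 284
p = 0.2641

0.2641


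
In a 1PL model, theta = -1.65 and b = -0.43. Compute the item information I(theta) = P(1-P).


P = 1/(1+exp(-(-1.65--0.43))) = 0.2279
I = P*(1-P) = 0.2279 * 0.7721
I = 0.176

0.176


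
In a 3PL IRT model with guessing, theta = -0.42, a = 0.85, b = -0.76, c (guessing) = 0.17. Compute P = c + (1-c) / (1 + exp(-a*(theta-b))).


logit = 0.85*(-0.42 - -0.76) = 0.289
P* = 1/(1 + exp(-0.289)) = 0.5718
P = 0.17 + (1 - 0.17) * 0.5718
P = 0.6446

0.6446


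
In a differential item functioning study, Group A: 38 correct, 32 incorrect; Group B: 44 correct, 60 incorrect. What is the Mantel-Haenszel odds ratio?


Odds_A = 38/32 = 1.1875
Odds_B = 44/60 = 0.7333
OR = Odds_A / Odds_B = 1.1875 / 0.7333
Exactly, OR = (38 * 60) / (32 * 44) = 2280 / 1408
OR = 1.6193

1.6193


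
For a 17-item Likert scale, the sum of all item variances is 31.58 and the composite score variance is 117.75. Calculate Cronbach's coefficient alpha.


alpha = (k/(k-1)) * (1 - sum(si^2)/s_total^2)
= (17/16) * (1 - 31.58/117.75)
alpha = 0.7775

0.7775


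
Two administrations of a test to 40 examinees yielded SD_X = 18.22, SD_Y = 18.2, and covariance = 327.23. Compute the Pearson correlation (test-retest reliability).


r = cov(X,Y) / (SD_X * SD_Y)
r = 327.23 / (18.22 * 18.2)
r = 327.23 / 331.604
r = 0.9868

0.9868


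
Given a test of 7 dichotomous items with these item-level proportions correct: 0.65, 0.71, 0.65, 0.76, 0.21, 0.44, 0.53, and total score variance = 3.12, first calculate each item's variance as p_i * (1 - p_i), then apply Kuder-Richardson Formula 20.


For each item, compute p_i * q_i:
  Item 1: 0.65 * 0.35 = 0.2275
  Item 2: 0.71 * 0.29 = 0.2059
  Item 3: 0.65 * 0.35 = 0.2275
  Item 4: 0.76 * 0.24 = 0.1824
  Item 5: 0.21 * 0.79 = 0.1659
  Item 6: 0.44 * 0.56 = 0.2464
  Item 7: 0.53 * 0.47 = 0.2491
Sum(p_i * q_i) = 0.2275 + 0.2059 + 0.2275 + 0.1824 + 0.1659 + 0.2464 + 0.2491 = 1.5047
KR-20 = (k/(k-1)) * (1 - Sum(p_i*q_i) / Var_total)
= (7/6) * (1 - 1.5047/3.12)
= 1.1667 * 0.5177
KR-20 = 0.604

0.604


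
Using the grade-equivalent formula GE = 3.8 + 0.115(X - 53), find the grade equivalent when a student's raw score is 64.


raw - median = 64 - 53 = 11
slope * diff = 0.115 * 11 = 1.265
GE = 3.8 + 1.265
GE = 5.065

5.065


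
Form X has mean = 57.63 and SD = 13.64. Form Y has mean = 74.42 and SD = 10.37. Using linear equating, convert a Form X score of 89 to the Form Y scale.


slope = SD_Y / SD_X = 10.37 / 13.64 ~ 0.7603
intercept = mean_Y - slope * mean_X = 74.42 - (10.37 / 13.64) * 57.63 ~ 30.606
Y = slope * X + intercept. To avoid rounding drift from the rounded slope/intercept, evaluate the equivalent form Y = mean_Y + SD_Y * (X - mean_X) / SD_X at full precision:
Y = 74.42 + 10.37 * (89 - 57.63) / 13.64
Y = 74.42 + 10.37 * 31.37 / 13.64
Y = 74.42 + 325.3069 / 13.64
Y = 74.42 + 23.8495
Y = 98.2695

98.2695


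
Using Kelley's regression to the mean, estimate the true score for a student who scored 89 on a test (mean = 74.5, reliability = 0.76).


T_est = rxx * X + (1 - rxx) * mean
T_est = 0.76 * 89 + 0.24 * 74.5
T_est = 67.64 + 17.88
T_est = 85.52

85.52


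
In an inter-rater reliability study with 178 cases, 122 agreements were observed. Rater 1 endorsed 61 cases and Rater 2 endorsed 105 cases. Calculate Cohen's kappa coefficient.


P_o = 122/178 = 0.685393
P_e = (61*105 + 117*73) / 31684 = 0.471721
kappa = (P_o - P_e) / (1 - P_e)
kappa = (0.685393 - 0.471721) / (1 - 0.471721)
kappa = 0.4045

0.4045


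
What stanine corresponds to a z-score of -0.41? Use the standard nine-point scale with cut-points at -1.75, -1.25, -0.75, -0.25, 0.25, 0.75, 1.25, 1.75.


Stanine boundaries: [-1.75, -1.25, -0.75, -0.25, 0.25, 0.75, 1.25, 1.75]
z = -0.41
Check each boundary:
  z >= -1.75 -> could be stanine 2
  z >= -1.25 -> could be stanine 3
  z >= -0.75 -> could be stanine 4
  z < -0.25
  z < 0.25
  z < 0.75
  z < 1.25
  z < 1.75
Highest qualifying boundary gives stanine = 4

4


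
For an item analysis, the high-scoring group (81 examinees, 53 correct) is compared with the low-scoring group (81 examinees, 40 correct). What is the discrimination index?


p_upper = 53/81 = 0.6543
p_lower = 40/81 = 0.4938
D = 0.6543 - 0.4938 = 0.1605

0.1605


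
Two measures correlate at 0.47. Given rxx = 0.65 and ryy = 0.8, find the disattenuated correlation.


r_corrected = rxy / sqrt(rxx * ryy)
= 0.47 / sqrt(0.65 * 0.8)
= 0.47 / sqrt(0.52)
= 0.47 / 0.72111
r_corrected = 0.6518

0.6518


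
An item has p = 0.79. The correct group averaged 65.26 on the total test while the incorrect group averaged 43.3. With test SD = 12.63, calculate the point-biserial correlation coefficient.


q = 1 - p = 0.21
rpb = ((M1 - M0) / SD) * sqrt(p * q)
rpb = ((65.26 - 43.3) / 12.63) * sqrt(0.79 * 0.21)
rpb = 0.7082

0.7082


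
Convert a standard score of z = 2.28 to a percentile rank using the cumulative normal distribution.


CDF(z) = 0.5 * (1 + erf(z/sqrt(2)))
erf(1.6122) = 0.9774
CDF = 0.9887
Percentile rank = 0.9887 * 100 = 98.87

98.87


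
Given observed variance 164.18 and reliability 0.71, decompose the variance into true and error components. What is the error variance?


var_true = rxx * var_obs = 0.71 * 164.18 = 116.5678
var_error = var_obs - var_true
var_error = 164.18 - 116.5678
var_error = 47.6122

47.6122


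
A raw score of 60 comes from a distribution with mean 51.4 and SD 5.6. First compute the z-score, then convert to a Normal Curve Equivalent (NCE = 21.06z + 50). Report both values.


z = (X - mean) / SD = (60 - 51.4) / 5.6
z = 8.6 / 5.6
z = 1.5357
NCE = NCE = 21.06z + 50
Carry z at full precision (z = 8.6 / 5.6) into the conversion:
NCE = 21.06 * (8.6 / 5.6) + 50 = 181.116 / 5.6 + 50
NCE = 32.3421 + 50
NCE = 82.3421

82.3421


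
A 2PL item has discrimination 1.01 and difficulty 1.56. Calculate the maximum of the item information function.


For 2PL, max info at theta = b = 1.56
I_max = a^2 / 4 = 1.01^2 / 4
= 1.0201 / 4
I_max = 0.255

0.255


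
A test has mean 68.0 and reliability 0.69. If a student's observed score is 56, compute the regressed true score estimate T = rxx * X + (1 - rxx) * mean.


T_est = rxx * X + (1 - rxx) * mean
T_est = 0.69 * 56 + 0.31 * 68.0
T_est = 38.64 + 21.08
T_est = 59.72

59.72


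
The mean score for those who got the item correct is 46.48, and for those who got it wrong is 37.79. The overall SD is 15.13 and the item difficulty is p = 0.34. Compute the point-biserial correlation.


q = 1 - p = 0.66
rpb = ((M1 - M0) / SD) * sqrt(p * q)
rpb = ((46.48 - 37.79) / 15.13) * sqrt(0.34 * 0.66)
rpb = 0.2721

0.2721


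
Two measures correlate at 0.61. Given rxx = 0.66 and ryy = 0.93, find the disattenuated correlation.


r_corrected = rxy / sqrt(rxx * ryy)
= 0.61 / sqrt(0.66 * 0.93)
= 0.61 / sqrt(0.6138)
= 0.61 / 0.783454
r_corrected = 0.7786

0.7786


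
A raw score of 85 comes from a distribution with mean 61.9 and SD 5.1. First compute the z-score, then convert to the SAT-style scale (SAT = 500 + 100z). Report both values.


z = (X - mean) / SD = (85 - 61.9) / 5.1
z = 23.1 / 5.1
z = 4.5294
SAT-scale = SAT = 500 + 100z
Carry z at full precision (z = 23.1 / 5.1) into the conversion:
SAT-scale = 500 + 100 * (23.1 / 5.1) = 500 + 2310 / 5.1
SAT-scale = 500 + 452.9412
SAT-scale = 952.9412

952.9412


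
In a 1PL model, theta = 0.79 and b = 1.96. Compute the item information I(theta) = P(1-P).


P = 1/(1+exp(-(0.79-1.96))) = 0.2369
I = P*(1-P) = 0.2369 * 0.7631
I = 0.1808

0.1808


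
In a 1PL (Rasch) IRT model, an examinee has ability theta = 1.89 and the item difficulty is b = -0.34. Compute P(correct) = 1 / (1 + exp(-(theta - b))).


theta - b = 1.89 - -0.34 = 2.23
exp(-(theta - b)) = exp(-2.23) = 0.1075
P = 1 / (1 + 0.1075)
P = 0.9029

0.9029


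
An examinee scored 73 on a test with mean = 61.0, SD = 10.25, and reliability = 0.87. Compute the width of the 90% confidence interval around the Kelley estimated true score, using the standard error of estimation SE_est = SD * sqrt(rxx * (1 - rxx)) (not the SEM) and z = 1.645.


True score estimate = 0.87*73 + 0.13*61.0 = 71.44
SE_est = SD * sqrt(rxx * (1 - rxx)) = 10.25 * sqrt(0.87 * 0.13) = 10.25 * sqrt(0.1131) = 3.44711
CI = T_est +/- z * SE_est, so width = 2 * z * SE_est = 2 * 1.645 * 3.44711
Width = 11.341

11.341


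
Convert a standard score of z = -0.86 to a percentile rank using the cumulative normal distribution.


CDF(z) = 0.5 * (1 + erf(z/sqrt(2)))
erf(-0.6081) = -0.6102
CDF = 0.1949
Percentile rank = 0.1949 * 100 = 19.49

19.49


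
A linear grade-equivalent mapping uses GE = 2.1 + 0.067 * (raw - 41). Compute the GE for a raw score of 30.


raw - median = 30 - 41 = -11
slope * diff = 0.067 * -11 = -0.737
GE = 2.1 + -0.737
GE = 1.363

1.363


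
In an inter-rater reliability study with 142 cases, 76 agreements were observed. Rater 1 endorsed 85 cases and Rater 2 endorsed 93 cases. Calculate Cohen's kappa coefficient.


P_o = 76/142 = 0.535211
P_e = (85*93 + 57*49) / 20164 = 0.530549
kappa = (P_o - P_e) / (1 - P_e)
kappa = (0.535211 - 0.530549) / (1 - 0.530549)
kappa = 0.0099

0.0099


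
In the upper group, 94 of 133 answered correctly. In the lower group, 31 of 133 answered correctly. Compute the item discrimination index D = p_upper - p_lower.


p_upper = 94/133 = 0.7068
p_lower = 31/133 = 0.2331
D = 0.7068 - 0.2331 = 0.4737

0.4737


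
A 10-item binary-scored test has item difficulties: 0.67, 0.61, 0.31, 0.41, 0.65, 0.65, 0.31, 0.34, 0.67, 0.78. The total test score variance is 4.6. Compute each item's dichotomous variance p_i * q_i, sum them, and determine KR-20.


For each item, compute p_i * q_i:
  Item 1: 0.67 * 0.33 = 0.2211
  Item 2: 0.61 * 0.39 = 0.2379
  Item 3: 0.31 * 0.69 = 0.2139
  Item 4: 0.41 * 0.59 = 0.2419
  Item 5: 0.65 * 0.35 = 0.2275
  Item 6: 0.65 * 0.35 = 0.2275
  Item 7: 0.31 * 0.69 = 0.2139
  Item 8: 0.34 * 0.66 = 0.2244
  Item 9: 0.67 * 0.33 = 0.2211
  Item 10: 0.78 * 0.22 = 0.1716
Sum(p_i * q_i) = 0.2211 + 0.2379 + 0.2139 + 0.2419 + 0.2275 + 0.2275 + 0.2139 + 0.2244 + 0.2211 + 0.1716 = 2.2008
KR-20 = (k/(k-1)) * (1 - Sum(p_i*q_i) / Var_total)
= (10/9) * (1 - 2.2008/4.6)
= 1.1111 * 0.5216
KR-20 = 0.5795

0.5795


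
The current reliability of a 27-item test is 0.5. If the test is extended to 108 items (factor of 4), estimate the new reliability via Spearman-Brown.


r_new = (n * rxx) / (1 + (n-1) * rxx)
r_new = (4 * 0.5) / (1 + 3 * 0.5)
r_new = 2.0 / 2.5
r_new = 0.8

0.8


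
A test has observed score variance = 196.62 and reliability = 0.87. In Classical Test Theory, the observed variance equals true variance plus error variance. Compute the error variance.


var_true = rxx * var_obs = 0.87 * 196.62 = 171.0594
var_error = var_obs - var_true
var_error = 196.62 - 171.0594
var_error = 25.5606

25.5606


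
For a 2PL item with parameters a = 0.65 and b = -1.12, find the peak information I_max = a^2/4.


For 2PL, max info at theta = b = -1.12
I_max = a^2 / 4 = 0.65^2 / 4
= 0.4225 / 4
I_max = 0.1056

0.1056


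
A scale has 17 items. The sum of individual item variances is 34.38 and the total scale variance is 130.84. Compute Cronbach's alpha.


alpha = (k/(k-1)) * (1 - sum(si^2)/s_total^2)
= (17/16) * (1 - 34.38/130.84)
alpha = 0.7833

0.7833


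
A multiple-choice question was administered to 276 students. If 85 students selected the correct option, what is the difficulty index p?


Item difficulty p = number correct / total examinees
p = 85 / 276
p = 0.308

0.308


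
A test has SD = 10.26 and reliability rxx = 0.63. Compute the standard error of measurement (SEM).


SEM = SD * sqrt(1 - rxx)
SEM = 10.26 * sqrt(1 - 0.63)
SEM = 10.26 * sqrt(0.37) = 10.26 * 0.608276
SEM = 6.2409

6.2409


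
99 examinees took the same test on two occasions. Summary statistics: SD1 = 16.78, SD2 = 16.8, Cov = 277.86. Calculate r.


r = cov(X,Y) / (SD_X * SD_Y)
r = 277.86 / (16.78 * 16.8)
r = 277.86 / 281.904
r = 0.9857

0.9857


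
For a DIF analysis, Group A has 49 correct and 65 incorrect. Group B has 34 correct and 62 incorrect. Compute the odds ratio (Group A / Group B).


Odds_A = 49/65 = 0.7538
Odds_B = 34/62 = 0.5484
OR = Odds_A / Odds_B = 0.7538 / 0.5484
Exactly, OR = (49 * 62) / (65 * 34) = 3038 / 2210
OR = 1.3747

1.3747


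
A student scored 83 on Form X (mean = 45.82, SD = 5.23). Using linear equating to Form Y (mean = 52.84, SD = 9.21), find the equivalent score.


slope = SD_Y / SD_X = 9.21 / 5.23 ~ 1.761
intercept = mean_Y - slope * mean_X = 52.84 - (9.21 / 5.23) * 45.82 ~ -27.8488
Y = slope * X + intercept. To avoid rounding drift from the rounded slope/intercept, evaluate the equivalent form Y = mean_Y + SD_Y * (X - mean_X) / SD_X at full precision:
Y = 52.84 + 9.21 * (83 - 45.82) / 5.23
Y = 52.84 + 9.21 * 37.18 / 5.23
Y = 52.84 + 342.4278 / 5.23
Y = 52.84 + 65.4738
Y = 118.3138

118.3138


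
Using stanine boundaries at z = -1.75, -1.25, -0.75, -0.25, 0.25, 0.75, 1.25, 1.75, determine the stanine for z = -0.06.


Stanine boundaries: [-1.75, -1.25, -0.75, -0.25, 0.25, 0.75, 1.25, 1.75]
z = -0.06
Check each boundary:
  z >= -1.75 -> could be stanine 2
  z >= -1.25 -> could be stanine 3
  z >= -0.75 -> could be stanine 4
  z >= -0.25 -> could be stanine 5
  z < 0.25
  z < 0.75
  z < 1.25
  z < 1.75
Highest qualifying boundary gives stanine = 5

5


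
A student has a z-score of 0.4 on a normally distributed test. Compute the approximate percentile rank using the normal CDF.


CDF(z) = 0.5 * (1 + erf(z/sqrt(2)))
erf(0.2828) = 0.3108
CDF = 0.6554
Percentile rank = 0.6554 * 100 = 65.54

65.54


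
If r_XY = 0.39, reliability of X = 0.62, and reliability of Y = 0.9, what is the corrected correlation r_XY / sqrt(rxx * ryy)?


r_corrected = rxy / sqrt(rxx * ryy)
= 0.39 / sqrt(0.62 * 0.9)
= 0.39 / sqrt(0.558)
= 0.39 / 0.746994
r_corrected = 0.5221

0.5221


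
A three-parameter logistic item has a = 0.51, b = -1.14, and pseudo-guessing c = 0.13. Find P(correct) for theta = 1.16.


logit = 0.51*(1.16 - -1.14) = 1.173
P* = 1/(1 + exp(-1.173)) = 0.7637
P = 0.13 + (1 - 0.13) * 0.7637
P = 0.7944

0.7944


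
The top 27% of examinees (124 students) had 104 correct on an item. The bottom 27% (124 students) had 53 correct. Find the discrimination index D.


p_upper = 104/124 = 0.8387
p_lower = 53/124 = 0.4274
D = 0.8387 - 0.4274 = 0.4113

0.4113


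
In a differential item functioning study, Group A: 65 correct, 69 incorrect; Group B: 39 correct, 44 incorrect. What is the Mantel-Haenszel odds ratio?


Odds_A = 65/69 = 0.942
Odds_B = 39/44 = 0.8864
OR = Odds_A / Odds_B = 0.942 / 0.8864
Exactly, OR = (65 * 44) / (69 * 39) = 2860 / 2691
OR = 1.0628

1.0628


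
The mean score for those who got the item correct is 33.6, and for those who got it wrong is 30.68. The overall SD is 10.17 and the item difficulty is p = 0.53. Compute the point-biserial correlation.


q = 1 - p = 0.47
rpb = ((M1 - M0) / SD) * sqrt(p * q)
rpb = ((33.6 - 30.68) / 10.17) * sqrt(0.53 * 0.47)
rpb = 0.1433

0.1433


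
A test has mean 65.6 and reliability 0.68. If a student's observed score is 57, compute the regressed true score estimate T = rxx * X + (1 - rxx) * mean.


T_est = rxx * X + (1 - rxx) * mean
T_est = 0.68 * 57 + 0.32 * 65.6
T_est = 38.76 + 20.992
T_est = 59.752

59.752


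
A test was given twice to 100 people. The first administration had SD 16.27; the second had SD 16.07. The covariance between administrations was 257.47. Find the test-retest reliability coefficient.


r = cov(X,Y) / (SD_X * SD_Y)
r = 257.47 / (16.27 * 16.07)
r = 257.47 / 261.4589
r = 0.9847

0.9847


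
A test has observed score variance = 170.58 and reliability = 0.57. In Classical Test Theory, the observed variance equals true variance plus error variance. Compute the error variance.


var_true = rxx * var_obs = 0.57 * 170.58 = 97.2306
var_error = var_obs - var_true
var_error = 170.58 - 97.2306
var_error = 73.3494

73.3494


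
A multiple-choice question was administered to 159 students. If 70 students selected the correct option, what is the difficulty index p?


Item difficulty p = number correct / total examinees
p = 70 / 159
p = 0.4403

0.4403


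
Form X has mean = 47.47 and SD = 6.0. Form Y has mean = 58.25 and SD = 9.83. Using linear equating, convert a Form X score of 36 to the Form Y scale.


slope = SD_Y / SD_X = 9.83 / 6.0 ~ 1.6383
intercept = mean_Y - slope * mean_X = 58.25 - (9.83 / 6.0) * 47.47 ~ -19.5217
Y = slope * X + intercept. To avoid rounding drift from the rounded slope/intercept, evaluate the equivalent form Y = mean_Y + SD_Y * (X - mean_X) / SD_X at full precision:
Y = 58.25 + 9.83 * (36 - 47.47) / 6.0
Y = 58.25 - 9.83 * 11.47 / 6.0
Y = 58.25 - 112.7501 / 6.0
Y = 58.25 - 18.7917
Y = 39.4583

39.4583


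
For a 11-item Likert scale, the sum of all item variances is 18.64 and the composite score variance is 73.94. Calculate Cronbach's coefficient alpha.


alpha = (k/(k-1)) * (1 - sum(si^2)/s_total^2)
= (11/10) * (1 - 18.64/73.94)
alpha = 0.8227

0.8227


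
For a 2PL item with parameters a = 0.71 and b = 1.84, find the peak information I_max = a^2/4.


For 2PL, max info at theta = b = 1.84
I_max = a^2 / 4 = 0.71^2 / 4
= 0.5041 / 4
I_max = 0.126

0.126


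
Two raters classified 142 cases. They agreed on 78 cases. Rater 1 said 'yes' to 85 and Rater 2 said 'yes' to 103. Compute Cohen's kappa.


P_o = 78/142 = 0.549296
P_e = (85*103 + 57*39) / 20164 = 0.544436
kappa = (P_o - P_e) / (1 - P_e)
kappa = (0.549296 - 0.544436) / (1 - 0.544436)
kappa = 0.0107

0.0107


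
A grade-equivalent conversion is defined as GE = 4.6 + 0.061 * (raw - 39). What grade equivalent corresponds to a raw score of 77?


raw - median = 77 - 39 = 38
slope * diff = 0.061 * 38 = 2.318
GE = 4.6 + 2.318
GE = 6.918

6.918


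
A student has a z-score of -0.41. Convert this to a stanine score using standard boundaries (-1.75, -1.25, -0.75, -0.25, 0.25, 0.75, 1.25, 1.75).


Stanine boundaries: [-1.75, -1.25, -0.75, -0.25, 0.25, 0.75, 1.25, 1.75]
z = -0.41
Check each boundary:
  z >= -1.75 -> could be stanine 2
  z >= -1.25 -> could be stanine 3
  z >= -0.75 -> could be stanine 4
  z < -0.25
  z < 0.25
  z < 0.75
  z < 1.25
  z < 1.75
Highest qualifying boundary gives stanine = 4

4


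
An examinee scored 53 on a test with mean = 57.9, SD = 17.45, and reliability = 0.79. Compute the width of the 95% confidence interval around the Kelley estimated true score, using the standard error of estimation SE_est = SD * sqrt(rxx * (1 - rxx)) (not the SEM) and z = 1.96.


True score estimate = 0.79*53 + 0.21*57.9 = 54.029
SE_est = SD * sqrt(rxx * (1 - rxx)) = 17.45 * sqrt(0.79 * 0.21) = 17.45 * sqrt(0.1659) = 7.107529
CI = T_est +/- z * SE_est, so width = 2 * z * SE_est = 2 * 1.96 * 7.107529
Width = 27.8615

27.8615


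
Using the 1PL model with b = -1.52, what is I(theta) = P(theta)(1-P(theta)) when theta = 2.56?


P = 1/(1+exp(-(2.56--1.52))) = 0.9834
I = P*(1-P) = 0.9834 * 0.0166
I = 0.0163

0.0163


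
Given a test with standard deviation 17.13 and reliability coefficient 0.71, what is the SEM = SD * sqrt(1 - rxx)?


SEM = SD * sqrt(1 - rxx)
SEM = 17.13 * sqrt(1 - 0.71)
SEM = 17.13 * sqrt(0.29) = 17.13 * 0.538516
SEM = 9.2248

9.2248


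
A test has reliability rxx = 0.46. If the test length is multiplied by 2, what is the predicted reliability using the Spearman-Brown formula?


r_new = (n * rxx) / (1 + (n-1) * rxx)
r_new = (2 * 0.46) / (1 + 1 * 0.46)
r_new = 0.92 / 1.46
r_new = 0.6301

0.6301


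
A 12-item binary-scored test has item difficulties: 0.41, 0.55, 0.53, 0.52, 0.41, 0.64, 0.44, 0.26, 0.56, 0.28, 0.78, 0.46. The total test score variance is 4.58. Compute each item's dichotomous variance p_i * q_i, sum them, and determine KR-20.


For each item, compute p_i * q_i:
  Item 1: 0.41 * 0.59 = 0.2419
  Item 2: 0.55 * 0.45 = 0.2475
  Item 3: 0.53 * 0.47 = 0.2491
  Item 4: 0.52 * 0.48 = 0.2496
  Item 5: 0.41 * 0.59 = 0.2419
  Item 6: 0.64 * 0.36 = 0.2304
  Item 7: 0.44 * 0.56 = 0.2464
  Item 8: 0.26 * 0.74 = 0.1924
  Item 9: 0.56 * 0.44 = 0.2464
  Item 10: 0.28 * 0.72 = 0.2016
  Item 11: 0.78 * 0.22 = 0.1716
  Item 12: 0.46 * 0.54 = 0.2484
Sum(p_i * q_i) = 0.2419 + 0.2475 + 0.2491 + 0.2496 + 0.2419 + 0.2304 + 0.2464 + 0.1924 + 0.2464 + 0.2016 + 0.1716 + 0.2484 = 2.7672
KR-20 = (k/(k-1)) * (1 - Sum(p_i*q_i) / Var_total)
= (12/11) * (1 - 2.7672/4.58)
= 1.0909 * 0.3958
KR-20 = 0.4318

0.4318


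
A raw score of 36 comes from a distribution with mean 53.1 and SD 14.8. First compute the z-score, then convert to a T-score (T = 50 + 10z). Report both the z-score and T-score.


z = (X - mean) / SD = (36 - 53.1) / 14.8
z = -17.1 / 14.8
z = -1.1554
T-score = T = 50 + 10z
Carry z at full precision (z = -17.1 / 14.8) into the conversion:
T-score = 50 + 10 * (-17.1 / 14.8) = 50 + -171 / 14.8
T-score = 50 + -11.5541
T-score = 38.4459

38.4459


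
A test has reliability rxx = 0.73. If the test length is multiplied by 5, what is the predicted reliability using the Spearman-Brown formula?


r_new = (n * rxx) / (1 + (n-1) * rxx)
r_new = (5 * 0.73) / (1 + 4 * 0.73)
r_new = 3.65 / 3.92
r_new = 0.9311

0.9311


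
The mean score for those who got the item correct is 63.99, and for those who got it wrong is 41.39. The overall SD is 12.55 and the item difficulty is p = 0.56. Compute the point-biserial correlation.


q = 1 - p = 0.44
rpb = ((M1 - M0) / SD) * sqrt(p * q)
rpb = ((63.99 - 41.39) / 12.55) * sqrt(0.56 * 0.44)
rpb = 0.8939

0.8939


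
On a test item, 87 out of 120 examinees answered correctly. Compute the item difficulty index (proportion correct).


Item difficulty p = number correct / total examinees
p = 87 / 120
p = 0.725

0.725


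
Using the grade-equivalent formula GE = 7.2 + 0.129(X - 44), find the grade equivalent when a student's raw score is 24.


raw - median = 24 - 44 = -20
slope * diff = 0.129 * -20 = -2.58
GE = 7.2 + -2.58
GE = 4.62

4.62


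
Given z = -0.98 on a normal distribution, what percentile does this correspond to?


CDF(z) = 0.5 * (1 + erf(z/sqrt(2)))
erf(-0.693) = -0.6729
CDF = 0.1635
Percentile rank = 0.1635 * 100 = 16.35

16.35


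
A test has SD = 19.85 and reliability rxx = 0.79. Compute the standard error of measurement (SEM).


SEM = SD * sqrt(1 - rxx)
SEM = 19.85 * sqrt(1 - 0.79)
SEM = 19.85 * sqrt(0.21) = 19.85 * 0.458258
SEM = 9.0964

9.0964


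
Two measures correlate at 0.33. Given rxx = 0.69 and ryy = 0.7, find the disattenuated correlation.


r_corrected = rxy / sqrt(rxx * ryy)
= 0.33 / sqrt(0.69 * 0.7)
= 0.33 / sqrt(0.483)
= 0.33 / 0.694982
r_corrected = 0.4748

0.4748


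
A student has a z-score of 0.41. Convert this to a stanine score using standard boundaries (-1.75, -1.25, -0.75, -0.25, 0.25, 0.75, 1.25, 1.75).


Stanine boundaries: [-1.75, -1.25, -0.75, -0.25, 0.25, 0.75, 1.25, 1.75]
z = 0.41
Check each boundary:
  z >= -1.75 -> could be stanine 2
  z >= -1.25 -> could be stanine 3
  z >= -0.75 -> could be stanine 4
  z >= -0.25 -> could be stanine 5
  z >= 0.25 -> could be stanine 6
  z < 0.75
  z < 1.25
  z < 1.75
Highest qualifying boundary gives stanine = 6

6


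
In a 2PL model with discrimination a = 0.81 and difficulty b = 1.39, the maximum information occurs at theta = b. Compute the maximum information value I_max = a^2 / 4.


For 2PL, max info at theta = b = 1.39
I_max = a^2 / 4 = 0.81^2 / 4
= 0.6561 / 4
I_max = 0.164

0.164


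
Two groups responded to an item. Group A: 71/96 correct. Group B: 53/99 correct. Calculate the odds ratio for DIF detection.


Odds_A = 71/25 = 2.84
Odds_B = 53/46 = 1.1522
OR = Odds_A / Odds_B = 2.84 / 1.1522
Exactly, OR = (71 * 46) / (25 * 53) = 3266 / 1325
OR = 2.4649

2.4649


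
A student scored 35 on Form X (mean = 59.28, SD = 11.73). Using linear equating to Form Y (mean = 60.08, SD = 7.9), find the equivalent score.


slope = SD_Y / SD_X = 7.9 / 11.73 ~ 0.6735
intercept = mean_Y - slope * mean_X = 60.08 - (7.9 / 11.73) * 59.28 ~ 20.1557
Y = slope * X + intercept. To avoid rounding drift from the rounded slope/intercept, evaluate the equivalent form Y = mean_Y + SD_Y * (X - mean_X) / SD_X at full precision:
Y = 60.08 + 7.9 * (35 - 59.28) / 11.73
Y = 60.08 - 7.9 * 24.28 / 11.73
Y = 60.08 - 191.812 / 11.73
Y = 60.08 - 16.3523
Y = 43.7277

43.7277


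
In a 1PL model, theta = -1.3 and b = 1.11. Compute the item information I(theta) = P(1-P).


P = 1/(1+exp(-(-1.3-1.11))) = 0.0824
I = P*(1-P) = 0.0824 * 0.9176
I = 0.0756

0.0756


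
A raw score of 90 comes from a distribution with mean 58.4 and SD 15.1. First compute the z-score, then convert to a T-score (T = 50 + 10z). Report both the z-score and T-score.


z = (X - mean) / SD = (90 - 58.4) / 15.1
z = 31.6 / 15.1
z = 2.0927
T-score = T = 50 + 10z
Carry z at full precision (z = 31.6 / 15.1) into the conversion:
T-score = 50 + 10 * (31.6 / 15.1) = 50 + 316 / 15.1
T-score = 50 + 20.9272
T-score = 70.9272

70.9272


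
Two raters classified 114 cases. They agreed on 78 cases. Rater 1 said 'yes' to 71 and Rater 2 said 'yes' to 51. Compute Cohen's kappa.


P_o = 78/114 = 0.684211
P_e = (71*51 + 43*63) / 12996 = 0.487073
kappa = (P_o - P_e) / (1 - P_e)
kappa = (0.684211 - 0.487073) / (1 - 0.487073)
kappa = 0.3843

0.3843


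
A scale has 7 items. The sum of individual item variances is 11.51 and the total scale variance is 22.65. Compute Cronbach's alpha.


alpha = (k/(k-1)) * (1 - sum(si^2)/s_total^2)
= (7/6) * (1 - 11.51/22.65)
alpha = 0.5738

0.5738


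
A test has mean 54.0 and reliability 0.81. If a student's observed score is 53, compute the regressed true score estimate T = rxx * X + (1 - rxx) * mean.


T_est = rxx * X + (1 - rxx) * mean
T_est = 0.81 * 53 + 0.19 * 54.0
T_est = 42.93 + 10.26
T_est = 53.19

53.19


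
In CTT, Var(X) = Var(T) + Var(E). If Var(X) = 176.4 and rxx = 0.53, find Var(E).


var_true = rxx * var_obs = 0.53 * 176.4 = 93.492
var_error = var_obs - var_true
var_error = 176.4 - 93.492
var_error = 82.908

82.908


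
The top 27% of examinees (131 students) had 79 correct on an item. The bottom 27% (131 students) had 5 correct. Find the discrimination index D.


p_upper = 79/131 = 0.6031
p_lower = 5/131 = 0.0382
D = 0.6031 - 0.0382 = 0.5649

0.5649


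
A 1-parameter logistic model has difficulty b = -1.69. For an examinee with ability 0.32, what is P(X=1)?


theta - b = 0.32 - -1.69 = 2.01
exp(-(theta - b)) = exp(-2.01) = 0.134
P = 1 / (1 + 0.134)
P = 0.8818

0.8818


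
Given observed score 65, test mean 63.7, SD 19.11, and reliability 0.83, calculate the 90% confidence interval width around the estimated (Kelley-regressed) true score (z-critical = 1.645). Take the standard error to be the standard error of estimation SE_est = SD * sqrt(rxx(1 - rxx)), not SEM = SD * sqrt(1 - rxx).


True score estimate = 0.83*65 + 0.17*63.7 = 64.779
SE_est = SD * sqrt(rxx * (1 - rxx)) = 19.11 * sqrt(0.83 * 0.17) = 19.11 * sqrt(0.1411) = 7.178343
CI = T_est +/- z * SE_est, so width = 2 * z * SE_est = 2 * 1.645 * 7.178343
Width = 23.6167

23.6167


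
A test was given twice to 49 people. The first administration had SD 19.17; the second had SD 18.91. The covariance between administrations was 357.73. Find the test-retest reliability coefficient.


r = cov(X,Y) / (SD_X * SD_Y)
r = 357.73 / (19.17 * 18.91)
r = 357.73 / 362.5047
r = 0.9868

0.9868


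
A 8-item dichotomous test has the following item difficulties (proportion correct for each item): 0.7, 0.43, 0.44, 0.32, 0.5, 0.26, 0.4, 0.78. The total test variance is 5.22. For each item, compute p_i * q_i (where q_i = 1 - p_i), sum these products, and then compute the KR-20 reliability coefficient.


For each item, compute p_i * q_i:
  Item 1: 0.7 * 0.3 = 0.21
  Item 2: 0.43 * 0.57 = 0.2451
  Item 3: 0.44 * 0.56 = 0.2464
  Item 4: 0.32 * 0.68 = 0.2176
  Item 5: 0.5 * 0.5 = 0.25
  Item 6: 0.26 * 0.74 = 0.1924
  Item 7: 0.4 * 0.6 = 0.24
  Item 8: 0.78 * 0.22 = 0.1716
Sum(p_i * q_i) = 0.21 + 0.2451 + 0.2464 + 0.2176 + 0.25 + 0.1924 + 0.24 + 0.1716 = 1.7731
KR-20 = (k/(k-1)) * (1 - Sum(p_i*q_i) / Var_total)
= (8/7) * (1 - 1.7731/5.22)
= 1.1429 * 0.6603
KR-20 = 0.7547

0.7547
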